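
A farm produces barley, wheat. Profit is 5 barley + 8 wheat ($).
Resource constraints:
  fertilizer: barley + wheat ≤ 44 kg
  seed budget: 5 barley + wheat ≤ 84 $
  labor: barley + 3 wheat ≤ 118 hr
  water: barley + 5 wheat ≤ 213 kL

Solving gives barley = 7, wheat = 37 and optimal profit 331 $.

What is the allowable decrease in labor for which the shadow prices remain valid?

Binding constraints: fertilizer, labor. The basis is B = [[1,1],[1,3]] with det 2.
Per unit decrease in labor, x* moves by d = (0.5, -0.5).
The basis stays optimal until seed budget becomes binding; allowable decrease = 6 hr.

6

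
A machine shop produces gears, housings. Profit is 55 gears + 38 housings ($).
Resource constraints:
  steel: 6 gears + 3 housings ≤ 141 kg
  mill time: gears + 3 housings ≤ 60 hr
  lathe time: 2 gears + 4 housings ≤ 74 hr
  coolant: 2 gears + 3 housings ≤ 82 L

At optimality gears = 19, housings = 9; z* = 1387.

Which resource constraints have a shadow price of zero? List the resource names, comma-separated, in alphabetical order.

steel: 141/141 (binding)
mill time: 46/60 (slack 14)
lathe time: 74/74 (binding)
coolant: 65/82 (slack 17)
By complementary slackness, a constraint with positive slack has shadow price 0 → coolant, mill time.

coolant, mill time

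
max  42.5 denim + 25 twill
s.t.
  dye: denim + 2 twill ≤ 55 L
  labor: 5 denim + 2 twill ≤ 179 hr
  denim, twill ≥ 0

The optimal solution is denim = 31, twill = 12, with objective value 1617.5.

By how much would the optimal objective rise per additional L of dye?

5

Check each constraint at x*: dye 55/55 (tight); labor 179/179 (tight).
Dual feasibility on the basic columns requires 1·y_dye + 5·y_labor = 42.5, 2·y_dye + 2·y_labor = 25.
Solving: y_dye = 5, y_labor = 7.5.
Shadow price of dye = 5.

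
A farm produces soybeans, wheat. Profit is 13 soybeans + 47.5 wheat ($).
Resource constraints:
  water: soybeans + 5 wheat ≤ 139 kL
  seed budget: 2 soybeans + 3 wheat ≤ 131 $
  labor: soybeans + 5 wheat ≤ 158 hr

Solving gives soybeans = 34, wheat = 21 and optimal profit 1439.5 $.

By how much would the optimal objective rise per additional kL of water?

8

Check each constraint at x*: water 139/139 (tight); seed budget 131/131 (tight); labor 139/158 (slack 19).
Slack constraints have shadow price 0 (complementary slackness).
From A_Bᵀ y = c: 1·y_water + 2·y_seed budget = 13; 5·y_water + 3·y_seed budget = 47.5.
→ y_water = 8 and y_seed budget = 2.5.
Shadow price of water = 8.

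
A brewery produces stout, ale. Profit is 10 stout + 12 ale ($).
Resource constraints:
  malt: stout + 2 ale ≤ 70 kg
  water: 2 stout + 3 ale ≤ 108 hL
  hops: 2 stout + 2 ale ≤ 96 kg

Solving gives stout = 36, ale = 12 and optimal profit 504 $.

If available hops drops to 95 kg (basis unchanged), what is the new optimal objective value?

501

Binding: water and hops. Non-binding: malt (10 unused).
By complementary slackness, y = 0 for the non-binding constraint.
The binding rows give the dual system: 2·y_water + 2·y_hops = 10 and 3·y_water + 2·y_hops = 12.
This yields shadow prices y_water = 2, y_hops = 3.
Δz = y_hops·Δb = 3 × (-1) = -3, so new z* = 504 − 3 = 501.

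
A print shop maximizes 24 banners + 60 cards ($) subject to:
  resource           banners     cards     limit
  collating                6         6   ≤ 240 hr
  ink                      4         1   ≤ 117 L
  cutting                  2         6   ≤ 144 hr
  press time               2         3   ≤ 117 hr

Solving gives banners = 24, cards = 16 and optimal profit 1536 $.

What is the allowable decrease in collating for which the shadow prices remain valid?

Binding constraints: collating, cutting. The basis is B = [[6,6],[2,6]] with det 24.
Per unit decrease in collating, x* moves by d = (-0.25, 0.0833).
The basis stays optimal until banners reaches 0; allowable decrease = 96 hr.

96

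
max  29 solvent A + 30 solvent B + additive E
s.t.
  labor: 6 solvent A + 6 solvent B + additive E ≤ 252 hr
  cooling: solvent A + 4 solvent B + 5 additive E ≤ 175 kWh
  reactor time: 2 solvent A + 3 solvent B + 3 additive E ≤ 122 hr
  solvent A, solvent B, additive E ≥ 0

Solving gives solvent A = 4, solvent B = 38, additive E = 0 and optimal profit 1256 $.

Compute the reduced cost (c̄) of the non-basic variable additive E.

Binding: labor and reactor time. Non-binding: cooling (19 unused).
Slack constraints have shadow price 0 (complementary slackness).
From A_Bᵀ y = c: 6·y_labor + 2·y_reactor time = 29; 6·y_labor + 3·y_reactor time = 30.
Solving: y_labor = 4.5, y_reactor time = 1.
Reduced cost of additive E: c₃ − yᵀa₃ = 1 − (4.5·1 + 1·3) = 1 − 7.5 = -6.5.

-6.5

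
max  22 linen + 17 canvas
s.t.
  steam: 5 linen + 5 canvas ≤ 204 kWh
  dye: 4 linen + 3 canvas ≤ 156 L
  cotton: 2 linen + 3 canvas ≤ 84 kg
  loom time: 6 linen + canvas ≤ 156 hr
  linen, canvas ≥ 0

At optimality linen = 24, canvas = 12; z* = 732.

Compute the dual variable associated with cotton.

Check each constraint at x*: steam 180/204 (slack 24); dye 132/156 (slack 24); cotton 84/84 (tight); loom time 156/156 (tight).
By complementary slackness, y = 0 for the non-binding constraints.
Dual feasibility on the basic columns requires 2·y_cotton + 6·y_loom time = 22, 3·y_cotton + 1·y_loom time = 17.
→ y_cotton = 5 and y_loom time = 2.
Shadow price of cotton = 5.

5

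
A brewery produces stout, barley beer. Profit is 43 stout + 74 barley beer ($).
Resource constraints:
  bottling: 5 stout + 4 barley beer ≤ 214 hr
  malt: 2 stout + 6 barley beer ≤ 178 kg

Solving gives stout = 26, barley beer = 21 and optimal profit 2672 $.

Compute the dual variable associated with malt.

9

At the optimum: bottling uses 214 of 214 (binding); malt uses 178 of 178 (binding).
Dual feasibility on the basic columns requires 5·y_bottling + 2·y_malt = 43, 4·y_bottling + 6·y_malt = 74.
→ y_bottling = 5 and y_malt = 9.
Shadow price of malt = 9.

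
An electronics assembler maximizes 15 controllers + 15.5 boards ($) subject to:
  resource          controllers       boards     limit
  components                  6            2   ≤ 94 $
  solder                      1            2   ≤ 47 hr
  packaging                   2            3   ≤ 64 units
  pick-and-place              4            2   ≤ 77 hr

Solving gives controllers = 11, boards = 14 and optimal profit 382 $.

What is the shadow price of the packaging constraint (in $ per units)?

4.5

At the optimum: components uses 94 of 94 (binding); solder uses 39 of 47 (slack = 8); packaging uses 64 of 64 (binding); pick-and-place uses 72 of 77 (slack = 5).
By complementary slackness, y = 0 for the non-binding constraints.
The binding rows give the dual system: 6·y_components + 2·y_packaging = 15 and 2·y_components + 3·y_packaging = 15.5.
→ y_components = 1 and y_packaging = 4.5.
Shadow price of packaging = 4.5.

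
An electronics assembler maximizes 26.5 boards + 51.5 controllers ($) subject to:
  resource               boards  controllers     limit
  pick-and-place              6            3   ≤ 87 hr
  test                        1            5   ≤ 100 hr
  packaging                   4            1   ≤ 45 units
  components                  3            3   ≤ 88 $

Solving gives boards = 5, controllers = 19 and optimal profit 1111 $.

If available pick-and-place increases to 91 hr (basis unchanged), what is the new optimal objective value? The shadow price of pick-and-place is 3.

Δb = 4, so new z* = 1111 + (3)·(4) = 1111 + 12 = 1123.

1123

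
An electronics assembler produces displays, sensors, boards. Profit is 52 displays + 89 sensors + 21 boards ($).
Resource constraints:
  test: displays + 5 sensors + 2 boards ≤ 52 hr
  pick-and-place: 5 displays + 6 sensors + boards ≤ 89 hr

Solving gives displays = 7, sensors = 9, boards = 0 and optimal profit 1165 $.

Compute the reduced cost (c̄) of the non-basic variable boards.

-2

At the optimum: test uses 52 of 52 (binding); pick-and-place uses 89 of 89 (binding).
Dual feasibility on the basic columns requires 1·y_test + 5·y_pick-and-place = 52, 5·y_test + 6·y_pick-and-place = 89.
Solving: y_test = 7, y_pick-and-place = 9.
Reduced cost of boards: c₃ − yᵀa₃ = 21 − (7·2 + 9·1) = 21 − 23 = -2.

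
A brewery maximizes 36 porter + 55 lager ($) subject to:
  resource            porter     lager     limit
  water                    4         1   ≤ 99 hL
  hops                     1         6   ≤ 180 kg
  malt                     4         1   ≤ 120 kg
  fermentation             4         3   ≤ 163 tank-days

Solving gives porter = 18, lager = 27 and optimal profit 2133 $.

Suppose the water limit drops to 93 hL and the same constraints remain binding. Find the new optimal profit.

2091

Binding: water and hops. Non-binding: malt (21 unused), fermentation (10 unused).
Since malt, fermentation are not tight, their duals are 0.
Dual feasibility on the basic columns requires 4·y_water + 1·y_hops = 36, 1·y_water + 6·y_hops = 55.
→ y_water = 7 and y_hops = 8.
Δz = y_water·Δb = 7 × (-6) = -42, so new z* = 2133 − 42 = 2091.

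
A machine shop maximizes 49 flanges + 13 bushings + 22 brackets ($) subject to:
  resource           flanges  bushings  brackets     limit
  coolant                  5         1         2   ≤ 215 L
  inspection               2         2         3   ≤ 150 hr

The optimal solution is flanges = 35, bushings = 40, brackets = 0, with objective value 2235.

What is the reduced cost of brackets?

At the optimum: coolant uses 215 of 215 (binding); inspection uses 150 of 150 (binding).
The binding rows give the dual system: 5·y_coolant + 2·y_inspection = 49 and 1·y_coolant + 2·y_inspection = 13.
→ y_coolant = 9 and y_inspection = 2.
Reduced cost of brackets: c₃ − yᵀa₃ = 22 − (9·2 + 2·3) = 22 − 24 = -2.

-2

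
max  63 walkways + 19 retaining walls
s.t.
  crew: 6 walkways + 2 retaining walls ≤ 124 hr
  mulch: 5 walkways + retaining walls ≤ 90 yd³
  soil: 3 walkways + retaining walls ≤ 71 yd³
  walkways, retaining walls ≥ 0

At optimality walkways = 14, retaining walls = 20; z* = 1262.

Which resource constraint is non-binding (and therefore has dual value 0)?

soil

crew: 124/124 (binding)
mulch: 90/90 (binding)
soil: 62/71 (slack 9)
By complementary slackness, a constraint with positive slack has shadow price 0 → soil.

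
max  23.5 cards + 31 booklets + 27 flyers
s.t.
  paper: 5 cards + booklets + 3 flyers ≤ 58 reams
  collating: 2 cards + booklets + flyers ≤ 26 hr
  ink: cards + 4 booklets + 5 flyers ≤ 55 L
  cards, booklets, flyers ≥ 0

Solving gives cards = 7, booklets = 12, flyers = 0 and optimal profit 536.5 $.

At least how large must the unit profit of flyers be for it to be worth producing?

36.5

Binding: collating and ink. Non-binding: paper (11 unused).
Since paper is not tight, its dual is 0.
The binding rows give the dual system: 2·y_collating + 1·y_ink = 23.5 and 1·y_collating + 4·y_ink = 31.
Solving: y_collating = 9, y_ink = 5.5.
flyers enters the basis when its profit ≥ yᵀa₃ = 9·1 + 5.5·5 = 36.5.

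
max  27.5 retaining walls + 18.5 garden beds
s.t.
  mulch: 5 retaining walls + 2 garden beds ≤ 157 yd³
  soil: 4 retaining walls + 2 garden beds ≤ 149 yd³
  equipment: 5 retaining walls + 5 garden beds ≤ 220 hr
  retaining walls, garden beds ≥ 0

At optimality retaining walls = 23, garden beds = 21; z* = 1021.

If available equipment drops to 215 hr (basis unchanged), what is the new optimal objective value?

Binding: mulch and equipment. Non-binding: soil (15 unused).
Slack constraints have shadow price 0 (complementary slackness).
From A_Bᵀ y = c: 5·y_mulch + 5·y_equipment = 27.5; 2·y_mulch + 5·y_equipment = 18.5.
Solving: y_mulch = 3, y_equipment = 2.5.
Δz = y_equipment·Δb = 2.5 × (-5) = -12.5, so new z* = 1021 − 12.5 = 1008.5.

1008.5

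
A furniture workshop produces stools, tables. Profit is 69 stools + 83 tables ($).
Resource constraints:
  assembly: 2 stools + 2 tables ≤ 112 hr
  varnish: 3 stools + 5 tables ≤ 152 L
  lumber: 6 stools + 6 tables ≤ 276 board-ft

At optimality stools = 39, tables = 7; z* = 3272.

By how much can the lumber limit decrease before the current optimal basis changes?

93.6

Binding constraints: varnish, lumber. The basis is B = [[3,5],[6,6]] with det -12.
Per unit decrease in lumber, x* moves by d = (-0.4167, 0.25).
The basis stays optimal until stools reaches 0; allowable decrease = 93.6 board-ft.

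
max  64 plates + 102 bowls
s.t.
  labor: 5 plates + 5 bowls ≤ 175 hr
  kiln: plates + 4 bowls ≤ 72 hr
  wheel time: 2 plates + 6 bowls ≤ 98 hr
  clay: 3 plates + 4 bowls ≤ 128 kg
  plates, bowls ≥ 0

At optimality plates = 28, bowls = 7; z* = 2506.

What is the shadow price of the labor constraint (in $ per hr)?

9

Binding: labor and wheel time. Non-binding: kiln (16 unused), clay (16 unused).
By complementary slackness, y = 0 for the non-binding constraints.
From A_Bᵀ y = c: 5·y_labor + 2·y_wheel time = 64; 5·y_labor + 6·y_wheel time = 102.
This yields shadow prices y_labor = 9, y_wheel time = 9.5.
Shadow price of labor = 9.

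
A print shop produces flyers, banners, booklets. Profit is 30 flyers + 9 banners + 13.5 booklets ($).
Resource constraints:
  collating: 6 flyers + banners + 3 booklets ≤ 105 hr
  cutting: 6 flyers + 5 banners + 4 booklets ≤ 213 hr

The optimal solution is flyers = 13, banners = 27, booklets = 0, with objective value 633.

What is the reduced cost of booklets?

Both collating and cutting are binding at x*.
Dual feasibility on the basic columns requires 6·y_collating + 6·y_cutting = 30, 1·y_collating + 5·y_cutting = 9.
Solving: y_collating = 4, y_cutting = 1.
Reduced cost of booklets: c₃ − yᵀa₃ = 13.5 − (4·3 + 1·4) = 13.5 − 16 = -2.5.

-2.5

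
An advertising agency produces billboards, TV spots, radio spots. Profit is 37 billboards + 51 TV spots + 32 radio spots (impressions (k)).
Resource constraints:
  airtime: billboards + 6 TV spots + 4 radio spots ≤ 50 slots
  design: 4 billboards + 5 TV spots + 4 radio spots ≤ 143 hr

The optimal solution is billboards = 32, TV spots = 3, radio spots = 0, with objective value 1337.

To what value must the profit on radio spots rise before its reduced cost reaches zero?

40

At the optimum: airtime uses 50 of 50 (binding); design uses 143 of 143 (binding).
Dual feasibility on the basic columns requires 1·y_airtime + 4·y_design = 37, 6·y_airtime + 5·y_design = 51.
Solving: y_airtime = 1, y_design = 9.
radio spots enters the basis when its profit ≥ yᵀa₃ = 1·4 + 9·4 = 40.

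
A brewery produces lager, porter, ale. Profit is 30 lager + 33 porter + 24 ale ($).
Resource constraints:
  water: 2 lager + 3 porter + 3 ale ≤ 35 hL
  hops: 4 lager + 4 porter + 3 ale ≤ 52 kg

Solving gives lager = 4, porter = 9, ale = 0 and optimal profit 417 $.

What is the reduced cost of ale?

At the optimum: water uses 35 of 35 (binding); hops uses 52 of 52 (binding).
From A_Bᵀ y = c: 2·y_water + 4·y_hops = 30; 3·y_water + 4·y_hops = 33.
This yields shadow prices y_water = 3, y_hops = 6.
Reduced cost of ale: c₃ − yᵀa₃ = 24 − (3·3 + 6·3) = 24 − 27 = -3.

-3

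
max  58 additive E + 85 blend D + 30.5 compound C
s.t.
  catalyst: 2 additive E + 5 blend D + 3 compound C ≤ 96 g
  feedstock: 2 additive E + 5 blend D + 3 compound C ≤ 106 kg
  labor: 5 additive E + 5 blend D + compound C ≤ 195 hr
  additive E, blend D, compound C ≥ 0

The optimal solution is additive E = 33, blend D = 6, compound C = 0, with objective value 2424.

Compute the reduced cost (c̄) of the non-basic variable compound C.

At the optimum: catalyst uses 96 of 96 (binding); feedstock uses 96 of 106 (slack = 10); labor uses 195 of 195 (binding).
Slack constraints have shadow price 0 (complementary slackness).
The binding rows give the dual system: 2·y_catalyst + 5·y_labor = 58 and 5·y_catalyst + 5·y_labor = 85.
This yields shadow prices y_catalyst = 9, y_labor = 8.
Reduced cost of compound C: c₃ − yᵀa₃ = 30.5 − (9·3 + 8·1) = 30.5 − 35 = -4.5.

-4.5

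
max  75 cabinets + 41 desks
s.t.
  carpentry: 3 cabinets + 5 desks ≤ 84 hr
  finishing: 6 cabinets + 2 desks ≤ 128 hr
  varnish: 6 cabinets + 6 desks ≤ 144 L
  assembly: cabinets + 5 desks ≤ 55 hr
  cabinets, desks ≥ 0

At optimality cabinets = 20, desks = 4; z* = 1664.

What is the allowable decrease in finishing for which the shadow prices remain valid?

Binding constraints: finishing, varnish. The basis is B = [[6,2],[6,6]] with det 24.
Per unit decrease in finishing, x* moves by d = (-0.25, 0.25).
The basis stays optimal until carpentry becomes binding; allowable decrease = 8 hr.

8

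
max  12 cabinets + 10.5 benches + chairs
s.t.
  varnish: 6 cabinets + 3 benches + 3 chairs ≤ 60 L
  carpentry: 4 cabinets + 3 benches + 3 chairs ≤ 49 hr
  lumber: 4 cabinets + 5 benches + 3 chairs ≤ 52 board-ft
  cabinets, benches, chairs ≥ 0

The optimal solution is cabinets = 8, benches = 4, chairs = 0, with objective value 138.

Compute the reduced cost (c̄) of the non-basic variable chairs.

-6.5

Binding: varnish and lumber. Non-binding: carpentry (5 unused).
Since carpentry is not tight, its dual is 0.
From A_Bᵀ y = c: 6·y_varnish + 4·y_lumber = 12; 3·y_varnish + 5·y_lumber = 10.5.
This yields shadow prices y_varnish = 1, y_lumber = 1.5.
Reduced cost of chairs: c₃ − yᵀa₃ = 1 − (1·3 + 1.5·3) = 1 − 7.5 = -6.5.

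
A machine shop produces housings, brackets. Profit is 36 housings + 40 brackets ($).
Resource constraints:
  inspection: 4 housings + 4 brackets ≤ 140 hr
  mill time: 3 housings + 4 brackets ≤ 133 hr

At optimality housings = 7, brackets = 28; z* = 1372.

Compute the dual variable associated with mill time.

4

Check each constraint at x*: inspection 140/140 (tight); mill time 133/133 (tight).
Dual feasibility on the basic columns requires 4·y_inspection + 3·y_mill time = 36, 4·y_inspection + 4·y_mill time = 40.
This yields shadow prices y_inspection = 6, y_mill time = 4.
Shadow price of mill time = 4.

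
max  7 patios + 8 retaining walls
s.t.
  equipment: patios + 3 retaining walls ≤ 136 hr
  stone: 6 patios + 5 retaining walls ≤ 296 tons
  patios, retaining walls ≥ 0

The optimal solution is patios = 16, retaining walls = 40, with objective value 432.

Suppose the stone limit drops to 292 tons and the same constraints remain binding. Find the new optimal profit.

428

Both equipment and stone are binding at x*.
The binding rows give the dual system: 1·y_equipment + 6·y_stone = 7 and 3·y_equipment + 5·y_stone = 8.
This yields shadow prices y_equipment = 1, y_stone = 1.
Δz = y_stone·Δb = 1 × (-4) = -4, so new z* = 432 − 4 = 428.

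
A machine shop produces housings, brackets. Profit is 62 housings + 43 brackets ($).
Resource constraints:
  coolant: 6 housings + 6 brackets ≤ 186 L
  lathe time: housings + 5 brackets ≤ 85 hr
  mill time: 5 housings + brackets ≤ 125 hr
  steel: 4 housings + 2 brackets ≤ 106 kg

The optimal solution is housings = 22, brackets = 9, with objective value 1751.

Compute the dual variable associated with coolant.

4

Binding: coolant and steel. Non-binding: lathe time (18 unused), mill time (6 unused).
Since lathe time, mill time are not tight, their duals are 0.
From A_Bᵀ y = c: 6·y_coolant + 4·y_steel = 62; 6·y_coolant + 2·y_steel = 43.
Solving: y_coolant = 4, y_steel = 9.5.
Shadow price of coolant = 4.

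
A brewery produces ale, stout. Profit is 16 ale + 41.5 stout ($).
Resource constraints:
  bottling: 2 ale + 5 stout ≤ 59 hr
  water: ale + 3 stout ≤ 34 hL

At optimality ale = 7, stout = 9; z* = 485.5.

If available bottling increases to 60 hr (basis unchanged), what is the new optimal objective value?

492

Both bottling and water are binding at x*.
The binding rows give the dual system: 2·y_bottling + 1·y_water = 16 and 5·y_bottling + 3·y_water = 41.5.
Solving: y_bottling = 6.5, y_water = 3.
Δz = y_bottling·Δb = 6.5 × (1) = 6.5, so new z* = 485.5 + 6.5 = 492.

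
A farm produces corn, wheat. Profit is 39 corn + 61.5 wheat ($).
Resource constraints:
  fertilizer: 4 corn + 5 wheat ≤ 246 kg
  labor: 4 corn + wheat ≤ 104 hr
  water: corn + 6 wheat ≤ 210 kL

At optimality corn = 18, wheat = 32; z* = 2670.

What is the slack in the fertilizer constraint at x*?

14

fertilizer used = 4·18 + 5·32 = 232; slack = 246 − 232 = 14.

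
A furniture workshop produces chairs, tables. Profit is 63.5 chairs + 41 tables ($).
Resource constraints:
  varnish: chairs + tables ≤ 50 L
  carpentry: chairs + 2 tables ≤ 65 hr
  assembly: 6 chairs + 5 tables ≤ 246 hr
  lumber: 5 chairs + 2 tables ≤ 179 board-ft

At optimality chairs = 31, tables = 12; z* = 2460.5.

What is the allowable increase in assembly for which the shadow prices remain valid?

Binding constraints: assembly, lumber. The basis is B = [[6,5],[5,2]] with det -13.
Per unit increase in assembly, x* moves by d = (-0.1538, 0.3846).
The basis stays optimal until carpentry becomes binding; allowable increase = 16.25 hr.

16.25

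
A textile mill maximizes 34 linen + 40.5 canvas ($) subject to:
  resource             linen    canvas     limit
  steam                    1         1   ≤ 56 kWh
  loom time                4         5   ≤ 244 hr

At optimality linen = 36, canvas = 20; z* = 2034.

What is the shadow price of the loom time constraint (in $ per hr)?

6.5

Both steam and loom time are binding at x*.
Dual feasibility on the basic columns requires 1·y_steam + 4·y_loom time = 34, 1·y_steam + 5·y_loom time = 40.5.
→ y_steam = 8 and y_loom time = 6.5.
Shadow price of loom time = 6.5.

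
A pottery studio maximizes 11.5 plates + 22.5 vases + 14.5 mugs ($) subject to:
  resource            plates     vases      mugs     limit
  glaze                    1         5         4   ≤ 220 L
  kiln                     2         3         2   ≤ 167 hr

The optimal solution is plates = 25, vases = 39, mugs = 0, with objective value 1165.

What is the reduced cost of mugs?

-1.5

At the optimum: glaze uses 220 of 220 (binding); kiln uses 167 of 167 (binding).
From A_Bᵀ y = c: 1·y_glaze + 2·y_kiln = 11.5; 5·y_glaze + 3·y_kiln = 22.5.
→ y_glaze = 1.5 and y_kiln = 5.
Reduced cost of mugs: c₃ − yᵀa₃ = 14.5 − (1.5·4 + 5·2) = 14.5 − 16 = -1.5.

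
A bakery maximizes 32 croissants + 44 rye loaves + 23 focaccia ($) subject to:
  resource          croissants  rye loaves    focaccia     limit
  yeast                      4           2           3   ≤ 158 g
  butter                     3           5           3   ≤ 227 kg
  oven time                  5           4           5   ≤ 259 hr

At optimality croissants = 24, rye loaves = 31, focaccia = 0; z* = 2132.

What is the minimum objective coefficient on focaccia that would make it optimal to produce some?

30

Check each constraint at x*: yeast 158/158 (tight); butter 227/227 (tight); oven time 244/259 (slack 15).
Since oven time is not tight, its dual is 0.
Dual feasibility on the basic columns requires 4·y_yeast + 3·y_butter = 32, 2·y_yeast + 5·y_butter = 44.
This yields shadow prices y_yeast = 2, y_butter = 8.
focaccia enters the basis when its profit ≥ yᵀa₃ = 2·3 + 8·3 = 30.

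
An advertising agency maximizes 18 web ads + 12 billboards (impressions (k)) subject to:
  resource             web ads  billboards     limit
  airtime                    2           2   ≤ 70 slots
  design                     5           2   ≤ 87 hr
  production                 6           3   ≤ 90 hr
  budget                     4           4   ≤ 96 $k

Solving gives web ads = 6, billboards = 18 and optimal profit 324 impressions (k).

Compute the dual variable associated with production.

At the optimum: airtime uses 48 of 70 (slack = 22); design uses 66 of 87 (slack = 21); production uses 90 of 90 (binding); budget uses 96 of 96 (binding).
Since airtime, design are not tight, their duals are 0.
From A_Bᵀ y = c: 6·y_production + 4·y_budget = 18; 3·y_production + 4·y_budget = 12.
This yields shadow prices y_production = 2, y_budget = 1.5.
Shadow price of production = 2.

2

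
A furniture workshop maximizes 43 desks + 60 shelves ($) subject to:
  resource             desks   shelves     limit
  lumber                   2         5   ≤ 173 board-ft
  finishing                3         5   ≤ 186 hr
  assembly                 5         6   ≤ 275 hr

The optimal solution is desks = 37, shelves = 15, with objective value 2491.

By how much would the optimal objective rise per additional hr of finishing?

6

At the optimum: lumber uses 149 of 173 (slack = 24); finishing uses 186 of 186 (binding); assembly uses 275 of 275 (binding).
Slack constraints have shadow price 0 (complementary slackness).
From A_Bᵀ y = c: 3·y_finishing + 5·y_assembly = 43; 5·y_finishing + 6·y_assembly = 60.
→ y_finishing = 6 and y_assembly = 5.
Shadow price of finishing = 6.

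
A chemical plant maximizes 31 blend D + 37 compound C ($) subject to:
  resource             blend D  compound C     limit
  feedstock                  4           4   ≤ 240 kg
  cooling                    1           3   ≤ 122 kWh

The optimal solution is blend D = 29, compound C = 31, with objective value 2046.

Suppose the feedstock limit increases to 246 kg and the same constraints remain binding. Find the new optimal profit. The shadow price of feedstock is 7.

2088

Δb = 6, so new z* = 2046 + (7)·(6) = 2046 + 42 = 2088.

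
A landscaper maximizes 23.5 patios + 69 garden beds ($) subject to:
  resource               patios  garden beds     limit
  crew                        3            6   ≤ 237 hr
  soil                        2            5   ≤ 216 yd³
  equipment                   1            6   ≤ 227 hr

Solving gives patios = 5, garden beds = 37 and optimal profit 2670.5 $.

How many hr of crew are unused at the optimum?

crew used = 3·5 + 6·37 = 237; slack = 237 − 237 = 0.

0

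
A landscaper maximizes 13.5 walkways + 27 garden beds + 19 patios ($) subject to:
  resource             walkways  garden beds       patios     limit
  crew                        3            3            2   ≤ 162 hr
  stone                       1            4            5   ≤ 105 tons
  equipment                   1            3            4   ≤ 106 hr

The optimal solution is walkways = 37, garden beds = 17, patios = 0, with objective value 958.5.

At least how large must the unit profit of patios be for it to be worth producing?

Check each constraint at x*: crew 162/162 (tight); stone 105/105 (tight); equipment 88/106 (slack 18).
Since equipment is not tight, its dual is 0.
Dual feasibility on the basic columns requires 3·y_crew + 1·y_stone = 13.5, 3·y_crew + 4·y_stone = 27.
This yields shadow prices y_crew = 3, y_stone = 4.5.
patios enters the basis when its profit ≥ yᵀa₃ = 3·2 + 4.5·5 = 28.5.

28.5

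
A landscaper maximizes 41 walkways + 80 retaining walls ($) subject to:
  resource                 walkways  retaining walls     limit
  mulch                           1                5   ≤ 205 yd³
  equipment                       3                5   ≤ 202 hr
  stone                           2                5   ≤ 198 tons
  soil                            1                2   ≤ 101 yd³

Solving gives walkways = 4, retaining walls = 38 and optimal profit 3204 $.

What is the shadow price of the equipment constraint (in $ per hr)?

Check each constraint at x*: mulch 194/205 (slack 11); equipment 202/202 (tight); stone 198/198 (tight); soil 80/101 (slack 21).
Slack constraints have shadow price 0 (complementary slackness).
Dual feasibility on the basic columns requires 3·y_equipment + 2·y_stone = 41, 5·y_equipment + 5·y_stone = 80.
This yields shadow prices y_equipment = 9, y_stone = 7.
Shadow price of equipment = 9.

9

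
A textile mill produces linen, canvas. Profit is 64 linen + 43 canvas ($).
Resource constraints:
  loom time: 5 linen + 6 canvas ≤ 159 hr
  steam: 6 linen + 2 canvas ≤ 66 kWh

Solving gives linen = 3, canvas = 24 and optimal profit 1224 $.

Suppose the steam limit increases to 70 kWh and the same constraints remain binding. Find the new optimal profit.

1250

At the optimum: loom time uses 159 of 159 (binding); steam uses 66 of 66 (binding).
The binding rows give the dual system: 5·y_loom time + 6·y_steam = 64 and 6·y_loom time + 2·y_steam = 43.
→ y_loom time = 5 and y_steam = 6.5.
Δz = y_steam·Δb = 6.5 × (4) = 26, so new z* = 1224 + 26 = 1250.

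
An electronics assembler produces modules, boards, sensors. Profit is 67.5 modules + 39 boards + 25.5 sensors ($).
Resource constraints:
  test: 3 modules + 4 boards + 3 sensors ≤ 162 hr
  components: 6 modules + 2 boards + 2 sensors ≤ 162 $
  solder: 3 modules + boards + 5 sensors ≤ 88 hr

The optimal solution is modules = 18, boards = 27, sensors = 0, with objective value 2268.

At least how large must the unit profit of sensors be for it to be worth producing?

At the optimum: test uses 162 of 162 (binding); components uses 162 of 162 (binding); solder uses 81 of 88 (slack = 7).
Slack constraints have shadow price 0 (complementary slackness).
Dual feasibility on the basic columns requires 3·y_test + 6·y_components = 67.5, 4·y_test + 2·y_components = 39.
This yields shadow prices y_test = 5.5, y_components = 8.5.
sensors enters the basis when its profit ≥ yᵀa₃ = 5.5·3 + 8.5·2 = 33.5.

33.5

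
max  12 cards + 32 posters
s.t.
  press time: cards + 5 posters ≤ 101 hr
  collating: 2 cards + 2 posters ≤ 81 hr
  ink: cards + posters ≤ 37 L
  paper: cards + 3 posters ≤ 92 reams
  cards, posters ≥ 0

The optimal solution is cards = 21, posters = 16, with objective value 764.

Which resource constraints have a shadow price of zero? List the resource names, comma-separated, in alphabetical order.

press time: 101/101 (binding)
collating: 74/81 (slack 7)
ink: 37/37 (binding)
paper: 69/92 (slack 23)
By complementary slackness, a constraint with positive slack has shadow price 0 → collating, paper.

collating, paper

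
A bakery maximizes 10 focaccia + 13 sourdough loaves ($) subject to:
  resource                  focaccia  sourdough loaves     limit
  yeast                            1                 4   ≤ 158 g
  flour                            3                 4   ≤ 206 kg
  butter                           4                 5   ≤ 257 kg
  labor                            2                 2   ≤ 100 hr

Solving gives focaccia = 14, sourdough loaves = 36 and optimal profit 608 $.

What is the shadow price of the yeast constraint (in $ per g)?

At the optimum: yeast uses 158 of 158 (binding); flour uses 186 of 206 (slack = 20); butter uses 236 of 257 (slack = 21); labor uses 100 of 100 (binding).
Slack constraints have shadow price 0 (complementary slackness).
From A_Bᵀ y = c: 1·y_yeast + 2·y_labor = 10; 4·y_yeast + 2·y_labor = 13.
→ y_yeast = 1 and y_labor = 4.5.
Shadow price of yeast = 1.

1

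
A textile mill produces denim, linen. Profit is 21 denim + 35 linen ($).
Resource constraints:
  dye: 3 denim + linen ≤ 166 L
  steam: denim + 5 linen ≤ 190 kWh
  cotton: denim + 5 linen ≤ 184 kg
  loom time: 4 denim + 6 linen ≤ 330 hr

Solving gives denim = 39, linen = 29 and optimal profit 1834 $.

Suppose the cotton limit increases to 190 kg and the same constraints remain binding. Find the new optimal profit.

1840

At the optimum: dye uses 146 of 166 (slack = 20); steam uses 184 of 190 (slack = 6); cotton uses 184 of 184 (binding); loom time uses 330 of 330 (binding).
Slack constraints have shadow price 0 (complementary slackness).
From A_Bᵀ y = c: 1·y_cotton + 4·y_loom time = 21; 5·y_cotton + 6·y_loom time = 35.
Solving: y_cotton = 1, y_loom time = 5.
Δz = y_cotton·Δb = 1 × (6) = 6, so new z* = 1834 + 6 = 1840.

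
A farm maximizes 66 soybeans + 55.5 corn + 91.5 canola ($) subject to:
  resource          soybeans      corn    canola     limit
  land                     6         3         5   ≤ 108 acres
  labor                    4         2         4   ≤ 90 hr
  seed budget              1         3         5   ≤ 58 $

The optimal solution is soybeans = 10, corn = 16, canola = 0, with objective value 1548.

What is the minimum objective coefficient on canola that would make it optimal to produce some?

Binding: land and seed budget. Non-binding: labor (18 unused).
Since labor is not tight, its dual is 0.
From A_Bᵀ y = c: 6·y_land + 1·y_seed budget = 66; 3·y_land + 3·y_seed budget = 55.5.
Solving: y_land = 9.5, y_seed budget = 9.
canola enters the basis when its profit ≥ yᵀa₃ = 9.5·5 + 9·5 = 92.5.

92.5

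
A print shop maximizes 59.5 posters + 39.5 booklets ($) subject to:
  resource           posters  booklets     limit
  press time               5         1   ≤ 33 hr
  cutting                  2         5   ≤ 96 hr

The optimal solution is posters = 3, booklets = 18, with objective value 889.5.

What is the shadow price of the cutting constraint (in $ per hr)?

6

Check each constraint at x*: press time 33/33 (tight); cutting 96/96 (tight).
Dual feasibility on the basic columns requires 5·y_press time + 2·y_cutting = 59.5, 1·y_press time + 5·y_cutting = 39.5.
This yields shadow prices y_press time = 9.5, y_cutting = 6.
Shadow price of cutting = 6.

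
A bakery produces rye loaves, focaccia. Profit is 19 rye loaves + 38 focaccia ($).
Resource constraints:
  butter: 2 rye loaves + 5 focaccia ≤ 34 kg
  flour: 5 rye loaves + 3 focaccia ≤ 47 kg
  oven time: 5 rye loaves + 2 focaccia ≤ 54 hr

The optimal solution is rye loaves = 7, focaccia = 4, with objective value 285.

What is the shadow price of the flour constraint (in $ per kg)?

1

Check each constraint at x*: butter 34/34 (tight); flour 47/47 (tight); oven time 43/54 (slack 11).
Slack constraints have shadow price 0 (complementary slackness).
Dual feasibility on the basic columns requires 2·y_butter + 5·y_flour = 19, 5·y_butter + 3·y_flour = 38.
→ y_butter = 7 and y_flour = 1.
Shadow price of flour = 1.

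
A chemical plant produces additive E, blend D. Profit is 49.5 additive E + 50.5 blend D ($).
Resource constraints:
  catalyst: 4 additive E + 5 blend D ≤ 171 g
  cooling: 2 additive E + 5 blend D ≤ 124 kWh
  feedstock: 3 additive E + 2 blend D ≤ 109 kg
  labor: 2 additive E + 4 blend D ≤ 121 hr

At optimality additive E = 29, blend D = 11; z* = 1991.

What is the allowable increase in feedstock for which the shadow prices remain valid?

19.25

Binding constraints: catalyst, feedstock. The basis is B = [[4,5],[3,2]] with det -7.
Per unit increase in feedstock, x* moves by d = (0.7143, -0.5714).
The basis stays optimal until blend D reaches 0; allowable increase = 19.25 kg.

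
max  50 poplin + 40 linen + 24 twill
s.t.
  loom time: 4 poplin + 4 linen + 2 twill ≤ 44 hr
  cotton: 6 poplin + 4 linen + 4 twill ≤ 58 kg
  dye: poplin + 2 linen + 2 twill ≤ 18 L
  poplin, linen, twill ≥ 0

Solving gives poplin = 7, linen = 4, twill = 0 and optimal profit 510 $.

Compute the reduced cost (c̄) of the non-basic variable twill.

-6

Binding: loom time and cotton. Non-binding: dye (3 unused).
Since dye is not tight, its dual is 0.
From A_Bᵀ y = c: 4·y_loom time + 6·y_cotton = 50; 4·y_loom time + 4·y_cotton = 40.
→ y_loom time = 5 and y_cotton = 5.
Reduced cost of twill: c₃ − yᵀa₃ = 24 − (5·2 + 5·4) = 24 − 30 = -6.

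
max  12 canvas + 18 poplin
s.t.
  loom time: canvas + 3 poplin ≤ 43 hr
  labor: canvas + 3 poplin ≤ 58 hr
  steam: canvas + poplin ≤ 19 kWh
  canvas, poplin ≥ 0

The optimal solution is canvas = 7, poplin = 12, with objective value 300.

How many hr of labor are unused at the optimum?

labor used = 1·7 + 3·12 = 43; slack = 58 − 43 = 15.

15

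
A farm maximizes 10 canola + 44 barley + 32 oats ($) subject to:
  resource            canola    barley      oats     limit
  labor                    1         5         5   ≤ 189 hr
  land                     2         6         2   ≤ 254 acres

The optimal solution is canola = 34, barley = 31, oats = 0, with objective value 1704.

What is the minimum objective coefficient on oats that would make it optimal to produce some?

Both labor and land are binding at x*.
The binding rows give the dual system: 1·y_labor + 2·y_land = 10 and 5·y_labor + 6·y_land = 44.
Solving: y_labor = 7, y_land = 1.5.
oats enters the basis when its profit ≥ yᵀa₃ = 7·5 + 1.5·2 = 38.

38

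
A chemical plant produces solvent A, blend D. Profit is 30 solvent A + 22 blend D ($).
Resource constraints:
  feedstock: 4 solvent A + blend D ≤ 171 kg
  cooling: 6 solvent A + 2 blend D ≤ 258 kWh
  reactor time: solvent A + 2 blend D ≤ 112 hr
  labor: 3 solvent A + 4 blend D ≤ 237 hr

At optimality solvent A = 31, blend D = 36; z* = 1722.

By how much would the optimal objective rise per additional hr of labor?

4

At the optimum: feedstock uses 160 of 171 (slack = 11); cooling uses 258 of 258 (binding); reactor time uses 103 of 112 (slack = 9); labor uses 237 of 237 (binding).
Slack constraints have shadow price 0 (complementary slackness).
From A_Bᵀ y = c: 6·y_cooling + 3·y_labor = 30; 2·y_cooling + 4·y_labor = 22.
→ y_cooling = 3 and y_labor = 4.
Shadow price of labor = 4.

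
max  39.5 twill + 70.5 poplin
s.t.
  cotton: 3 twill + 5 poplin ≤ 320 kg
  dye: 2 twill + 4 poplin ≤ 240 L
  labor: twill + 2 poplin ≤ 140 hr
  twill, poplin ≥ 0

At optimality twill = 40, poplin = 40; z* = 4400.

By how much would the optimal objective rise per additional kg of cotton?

Binding: cotton and dye. Non-binding: labor (20 unused).
Since labor is not tight, its dual is 0.
The binding rows give the dual system: 3·y_cotton + 2·y_dye = 39.5 and 5·y_cotton + 4·y_dye = 70.5.
Solving: y_cotton = 8.5, y_dye = 7.
Shadow price of cotton = 8.5.

8.5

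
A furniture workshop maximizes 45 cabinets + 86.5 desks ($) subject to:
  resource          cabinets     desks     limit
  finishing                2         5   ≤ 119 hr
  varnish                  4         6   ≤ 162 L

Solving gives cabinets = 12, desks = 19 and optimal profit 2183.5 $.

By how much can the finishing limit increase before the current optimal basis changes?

Binding constraints: finishing, varnish. The basis is B = [[2,5],[4,6]] with det -8.
Per unit increase in finishing, x* moves by d = (-0.75, 0.5).
The basis stays optimal until cabinets reaches 0; allowable increase = 16 hr.

16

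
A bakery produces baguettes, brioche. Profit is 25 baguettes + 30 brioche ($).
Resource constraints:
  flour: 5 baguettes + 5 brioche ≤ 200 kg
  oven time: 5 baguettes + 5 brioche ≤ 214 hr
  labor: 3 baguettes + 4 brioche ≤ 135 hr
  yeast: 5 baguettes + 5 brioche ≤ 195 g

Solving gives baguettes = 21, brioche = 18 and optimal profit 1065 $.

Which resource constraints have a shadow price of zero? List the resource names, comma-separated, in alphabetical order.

flour: 195/200 (slack 5)
oven time: 195/214 (slack 19)
labor: 135/135 (binding)
yeast: 195/195 (binding)
By complementary slackness, a constraint with positive slack has shadow price 0 → flour, oven time.

flour, oven time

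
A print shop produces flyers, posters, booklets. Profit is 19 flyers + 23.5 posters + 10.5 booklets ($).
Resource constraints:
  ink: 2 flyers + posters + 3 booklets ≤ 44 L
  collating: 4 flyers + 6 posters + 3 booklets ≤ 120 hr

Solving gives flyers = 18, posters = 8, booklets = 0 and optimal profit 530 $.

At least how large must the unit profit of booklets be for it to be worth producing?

18

Both ink and collating are binding at x*.
The binding rows give the dual system: 2·y_ink + 4·y_collating = 19 and 1·y_ink + 6·y_collating = 23.5.
→ y_ink = 2.5 and y_collating = 3.5.
booklets enters the basis when its profit ≥ yᵀa₃ = 2.5·3 + 3.5·3 = 18.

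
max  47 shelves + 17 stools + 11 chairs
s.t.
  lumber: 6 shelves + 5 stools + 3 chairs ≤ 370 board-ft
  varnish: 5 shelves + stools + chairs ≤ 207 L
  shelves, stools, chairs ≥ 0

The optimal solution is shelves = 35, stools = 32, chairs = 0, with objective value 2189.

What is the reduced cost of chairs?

-2

At the optimum: lumber uses 370 of 370 (binding); varnish uses 207 of 207 (binding).
Dual feasibility on the basic columns requires 6·y_lumber + 5·y_varnish = 47, 5·y_lumber + 1·y_varnish = 17.
→ y_lumber = 2 and y_varnish = 7.
Reduced cost of chairs: c₃ − yᵀa₃ = 11 − (2·3 + 7·1) = 11 − 13 = -2.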